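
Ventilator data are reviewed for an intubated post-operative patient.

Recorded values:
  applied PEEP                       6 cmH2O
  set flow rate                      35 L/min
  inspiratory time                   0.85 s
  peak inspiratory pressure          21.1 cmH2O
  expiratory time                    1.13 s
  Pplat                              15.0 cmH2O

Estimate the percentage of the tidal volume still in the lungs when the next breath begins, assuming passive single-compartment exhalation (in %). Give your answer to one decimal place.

Flow: 35 L/min ÷ 60 = 0.5833 L/s.
Vt = flow × Ti = 0.5833 L/s × 0.85 s × 1000 mL/L = 495.81 mL.
R = (PIP − Pplat)/V̇ = (21.1 − 15.0) / 0.5833 = 6.1/0.5833 = 10.458 cmH2O·s/L.
C = Vt/(Pplat − PEEP) = 495.81 / (15.0 − 6) = 495.81/9.0 = 55.09 mL/cmH2O.
τ = R × C = 10.458 × 0.05509 L/cmH2O = 0.5761 s.
Fraction remaining at end-expiration = e^(−Te/τ) = e^(−1.13/0.5761) = 0.1407 → 14.07%.

14.1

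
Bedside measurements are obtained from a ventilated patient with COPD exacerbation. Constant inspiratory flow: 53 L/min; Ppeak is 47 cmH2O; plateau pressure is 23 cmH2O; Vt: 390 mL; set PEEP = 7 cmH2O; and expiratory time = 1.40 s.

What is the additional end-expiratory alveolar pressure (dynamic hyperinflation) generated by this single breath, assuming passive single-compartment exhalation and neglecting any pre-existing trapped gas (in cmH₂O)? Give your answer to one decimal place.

1.9

Flow: 53 L/min ÷ 60 = 0.8833 L/s.
R = (PIP − Pplat)/V̇ = (47 − 23) / 0.8833 = 24.0/0.8833 = 27.171 cmH2O·s/L.
C = Vt/(Pplat − PEEP) = 390.0 / (23 − 7) = 390.0/16.0 = 24.375 mL/cmH2O.
τ = R × C = 27.171 × 0.02438 L/cmH2O = 0.6624 s.
Fraction remaining = e^(−Te/τ) = e^(−1.40/0.6624) = 0.1208; trapped volume = 390.0 × 0.1208 = 47.112 mL.
Additional alveolar pressure from trapping ≈ V_trapped / C = 47.112 / 24.375 = 1.933 cmH2O.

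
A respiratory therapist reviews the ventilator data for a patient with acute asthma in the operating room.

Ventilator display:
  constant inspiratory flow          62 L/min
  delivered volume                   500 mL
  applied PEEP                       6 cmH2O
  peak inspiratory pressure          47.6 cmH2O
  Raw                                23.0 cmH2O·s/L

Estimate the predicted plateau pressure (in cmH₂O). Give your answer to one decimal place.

Flow: 62 L/min ÷ 60 = 1.0333 L/s.
Pplat = PIP − Raw × flow = 47.6 − 23.0 × 1.0333 = 47.6 − 23.766 = 23.834 cmH2O.

23.8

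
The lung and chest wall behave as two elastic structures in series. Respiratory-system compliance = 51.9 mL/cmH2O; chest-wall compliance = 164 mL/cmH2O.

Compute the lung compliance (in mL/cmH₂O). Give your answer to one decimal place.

75.9

1/CL = 1/Crs − 1/Ccw.
1/CL = 1/51.9 − 1/164 = 0.01317.
CL = 75.93 mL/cmH2O.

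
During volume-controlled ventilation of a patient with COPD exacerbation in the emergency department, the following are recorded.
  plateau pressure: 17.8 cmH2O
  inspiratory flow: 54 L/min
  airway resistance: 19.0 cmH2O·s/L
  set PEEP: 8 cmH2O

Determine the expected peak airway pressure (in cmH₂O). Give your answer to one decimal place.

Flow: 54 L/min ÷ 60 = 0.9 L/s.
PIP = Pplat + Raw × flow = 17.8 + 19.0 × 0.9 = 17.8 + 17.1 = 34.9 cmH2O.

34.9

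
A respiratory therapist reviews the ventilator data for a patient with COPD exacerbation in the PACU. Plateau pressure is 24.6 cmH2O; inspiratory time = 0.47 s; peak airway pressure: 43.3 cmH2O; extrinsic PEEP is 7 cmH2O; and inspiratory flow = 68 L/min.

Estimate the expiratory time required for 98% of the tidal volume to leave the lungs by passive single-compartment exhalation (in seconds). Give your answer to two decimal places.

Flow: 68 L/min ÷ 60 = 1.1333 L/s.
Vt = flow × Ti = 1.1333 L/s × 0.47 s × 1000 mL/L = 532.65 mL.
R = (PIP − Pplat)/V̇ = (43.3 − 24.6) / 1.1333 = 18.7/1.1333 = 16.5 cmH2O·s/L.
C = Vt/(Pplat − PEEP) = 532.65 / (24.6 − 7) = 532.65/17.6 = 30.264 mL/cmH2O.
τ = R × C = 16.5 × 0.03026 L/cmH2O = 0.4993 s.
t = −τ·ln(1 − 0.98) = −0.4993·ln(0.02) = 1.953 s.

1.95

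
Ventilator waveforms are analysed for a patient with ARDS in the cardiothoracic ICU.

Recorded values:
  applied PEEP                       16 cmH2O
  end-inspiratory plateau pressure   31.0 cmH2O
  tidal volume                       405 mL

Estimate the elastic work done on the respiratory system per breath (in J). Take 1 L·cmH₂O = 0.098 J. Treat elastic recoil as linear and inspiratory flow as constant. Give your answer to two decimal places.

Elastic work ≈ ½ × (Pplat − PEEP) × Vt = 0.5 × (31.0 − 16) × 0.405 L = 0.5 × 15.0 × 0.405 = 3.038 L·cmH2O.
× 0.098 J/(L·cmH2O) → 0.2977 J.

0.30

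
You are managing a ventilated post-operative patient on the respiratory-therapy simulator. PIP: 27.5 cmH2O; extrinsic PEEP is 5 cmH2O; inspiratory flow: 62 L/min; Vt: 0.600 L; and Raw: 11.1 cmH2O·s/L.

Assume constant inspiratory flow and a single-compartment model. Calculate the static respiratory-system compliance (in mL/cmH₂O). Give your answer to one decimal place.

54.4

Flow: 62 L/min ÷ 60 = 1.0333 L/s.
Equation of motion (constant flow): PIP = Vt/C + R·V̇ + PEEP.
Vt/C = PIP − R·V̇ − PEEP = 27.5 − 11.1×1.0333 − 5 = 27.5 − 11.47 − 5 = 11.03 cmH2O.
C = Vt / 11.03 = 600 / 11.03 = 54.397 mL/cmH2O.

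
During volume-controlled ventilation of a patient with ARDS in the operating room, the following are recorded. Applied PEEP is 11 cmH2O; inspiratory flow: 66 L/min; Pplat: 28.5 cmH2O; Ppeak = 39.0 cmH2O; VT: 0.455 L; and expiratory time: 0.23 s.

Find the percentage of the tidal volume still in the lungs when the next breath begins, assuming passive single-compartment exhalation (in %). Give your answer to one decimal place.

39.6

Flow: 66 L/min ÷ 60 = 1.1 L/s.
R = (PIP − Pplat)/V̇ = (39.0 − 28.5) / 1.1 = 10.5/1.1 = 9.545 cmH2O·s/L.
C = Vt/(Pplat − PEEP) = 455.0 / (28.5 − 11) = 455.0/17.5 = 26.0 mL/cmH2O.
τ = R × C = 9.545 × 0.026 L/cmH2O = 0.2482 s.
Fraction remaining at end-expiration = e^(−Te/τ) = e^(−0.23/0.2482) = 0.3959 → 39.59%.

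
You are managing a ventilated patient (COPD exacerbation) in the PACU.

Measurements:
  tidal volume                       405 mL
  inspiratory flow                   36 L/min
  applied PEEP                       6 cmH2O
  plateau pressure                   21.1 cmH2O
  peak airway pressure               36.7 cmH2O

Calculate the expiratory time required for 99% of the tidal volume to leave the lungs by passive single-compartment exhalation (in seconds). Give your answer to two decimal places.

Flow: 36 L/min ÷ 60 = 0.6 L/s.
R = (PIP − Pplat)/V̇ = (36.7 − 21.1) / 0.6 = 15.6/0.6 = 26.0 cmH2O·s/L.
C = Vt/(Pplat − PEEP) = 405.0 / (21.1 − 6) = 405.0/15.1 = 26.821 mL/cmH2O.
τ = R × C = 26.0 × 0.02682 L/cmH2O = 0.6973 s.
t = −τ·ln(1 − 0.99) = −0.6973·ln(0.01) = 3.211 s.

3.21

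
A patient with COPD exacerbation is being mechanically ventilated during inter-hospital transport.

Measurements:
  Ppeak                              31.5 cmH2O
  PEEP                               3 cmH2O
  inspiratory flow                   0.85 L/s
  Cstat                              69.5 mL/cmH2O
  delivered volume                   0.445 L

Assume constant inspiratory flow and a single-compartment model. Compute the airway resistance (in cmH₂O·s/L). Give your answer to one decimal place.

26.0

Equation of motion (constant flow): PIP = Vt/C + R·V̇ + PEEP.
R·V̇ = PIP − Vt/C − PEEP = 31.5 − 445/69.5 − 3 = 31.5 − 6.403 − 3 = 22.097 cmH2O.
R = 22.097 / 0.85 = 25.996 cmH2O·s/L.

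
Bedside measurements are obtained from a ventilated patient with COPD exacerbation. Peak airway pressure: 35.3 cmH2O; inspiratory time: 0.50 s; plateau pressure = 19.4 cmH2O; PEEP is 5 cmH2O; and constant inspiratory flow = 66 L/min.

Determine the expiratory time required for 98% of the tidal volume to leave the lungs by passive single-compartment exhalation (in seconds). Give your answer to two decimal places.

Flow: 66 L/min ÷ 60 = 1.1 L/s.
Vt = flow × Ti = 1.1 L/s × 0.50 s × 1000 mL/L = 550.0 mL.
R = (PIP − Pplat)/V̇ = (35.3 − 19.4) / 1.1 = 15.9/1.1 = 14.455 cmH2O·s/L.
C = Vt/(Pplat − PEEP) = 550.0 / (19.4 − 5) = 550.0/14.4 = 38.194 mL/cmH2O.
τ = R × C = 14.455 × 0.03819 L/cmH2O = 0.552 s.
t = −τ·ln(1 − 0.98) = −0.552·ln(0.02) = 2.159 s.

2.16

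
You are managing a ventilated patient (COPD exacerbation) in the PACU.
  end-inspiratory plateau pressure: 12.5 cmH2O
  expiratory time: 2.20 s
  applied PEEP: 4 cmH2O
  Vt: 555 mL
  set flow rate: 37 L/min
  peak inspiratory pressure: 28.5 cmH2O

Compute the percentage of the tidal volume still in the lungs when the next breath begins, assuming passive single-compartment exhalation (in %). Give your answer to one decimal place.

Flow: 37 L/min ÷ 60 = 0.6167 L/s.
R = (PIP − Pplat)/V̇ = (28.5 − 12.5) / 0.6167 = 16.0/0.6167 = 25.945 cmH2O·s/L.
C = Vt/(Pplat − PEEP) = 555.0 / (12.5 − 4) = 555.0/8.5 = 65.294 mL/cmH2O.
τ = R × C = 25.945 × 0.06529 L/cmH2O = 1.694 s.
Fraction remaining at end-expiration = e^(−Te/τ) = e^(−2.20/1.694) = 0.2729 → 27.29%.

27.3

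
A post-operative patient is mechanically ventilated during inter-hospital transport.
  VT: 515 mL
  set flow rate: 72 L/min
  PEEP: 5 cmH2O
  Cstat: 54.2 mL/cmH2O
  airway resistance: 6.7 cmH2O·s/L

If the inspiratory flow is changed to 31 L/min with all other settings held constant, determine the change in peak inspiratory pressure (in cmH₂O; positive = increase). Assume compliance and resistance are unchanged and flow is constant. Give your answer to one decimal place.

-4.6

Flow: 72 L/min ÷ 60 = 1.2 L/s.
New flow: 31 L/min ÷ 60 = 0.5167 L/s.
PIP = Vt/C + R·V̇ + PEEP (constant-flow equation of motion).
Only the resistive term changes: ΔPIP = R × ΔV̇ = 6.7 × (0.5167 − 1.2) = 6.7 × -0.6833 = -4.578 cmH2O.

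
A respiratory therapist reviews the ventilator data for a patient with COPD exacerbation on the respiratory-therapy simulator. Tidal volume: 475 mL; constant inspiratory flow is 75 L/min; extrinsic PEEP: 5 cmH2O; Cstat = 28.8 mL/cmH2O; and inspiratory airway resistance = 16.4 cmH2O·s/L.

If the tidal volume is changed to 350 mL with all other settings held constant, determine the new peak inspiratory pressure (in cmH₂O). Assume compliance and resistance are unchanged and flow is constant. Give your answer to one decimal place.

37.7

Flow: 75 L/min ÷ 60 = 1.25 L/s.
PIP = Vt/C + R·V̇ + PEEP (constant-flow equation of motion).
Only the elastic term changes: ΔPIP = ΔVt / C = (350 − 475) / 28.8 = -4.34 cmH2O.
Original PIP = 475/28.8 + 16.4×1.25 + 5 = 41.993 cmH2O; new PIP = 41.993 + (-4.34) = 37.653 cmH2O.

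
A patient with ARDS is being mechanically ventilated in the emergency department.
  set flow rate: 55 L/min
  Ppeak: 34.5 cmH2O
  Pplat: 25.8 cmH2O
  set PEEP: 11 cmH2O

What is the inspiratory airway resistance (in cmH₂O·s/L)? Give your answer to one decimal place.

9.5

Flow: 55 L/min ÷ 60 = 0.9167 L/s.
Raw = (PIP − Pplat) / flow = (34.5 − 25.8) / 0.9167 = 8.7 / 0.9167 = 9.491 cmH2O·s/L.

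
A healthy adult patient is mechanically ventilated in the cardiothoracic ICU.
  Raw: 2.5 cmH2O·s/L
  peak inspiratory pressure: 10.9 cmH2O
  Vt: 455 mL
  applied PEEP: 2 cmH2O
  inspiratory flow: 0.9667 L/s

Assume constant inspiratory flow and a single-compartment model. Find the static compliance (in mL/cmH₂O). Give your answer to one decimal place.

70.2

Equation of motion (constant flow): PIP = Vt/C + R·V̇ + PEEP.
Vt/C = PIP − R·V̇ − PEEP = 10.9 − 2.5×0.9667 − 2 = 10.9 − 2.417 − 2 = 6.483 cmH2O.
C = Vt / 6.483 = 455 / 6.483 = 70.184 mL/cmH2O.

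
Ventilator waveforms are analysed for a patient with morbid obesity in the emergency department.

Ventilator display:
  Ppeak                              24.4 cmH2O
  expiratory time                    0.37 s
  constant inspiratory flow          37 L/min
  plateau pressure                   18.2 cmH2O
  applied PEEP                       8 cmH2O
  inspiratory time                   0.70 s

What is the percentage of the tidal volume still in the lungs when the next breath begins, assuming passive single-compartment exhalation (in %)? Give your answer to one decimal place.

Flow: 37 L/min ÷ 60 = 0.6167 L/s.
Vt = flow × Ti = 0.6167 L/s × 0.70 s × 1000 mL/L = 431.69 mL.
R = (PIP − Pplat)/V̇ = (24.4 − 18.2) / 0.6167 = 6.2/0.6167 = 10.054 cmH2O·s/L.
C = Vt/(Pplat − PEEP) = 431.69 / (18.2 − 8) = 431.69/10.2 = 42.323 mL/cmH2O.
τ = R × C = 10.054 × 0.04232 L/cmH2O = 0.4255 s.
Fraction remaining at end-expiration = e^(−Te/τ) = e^(−0.37/0.4255) = 0.4191 → 41.91%.

41.9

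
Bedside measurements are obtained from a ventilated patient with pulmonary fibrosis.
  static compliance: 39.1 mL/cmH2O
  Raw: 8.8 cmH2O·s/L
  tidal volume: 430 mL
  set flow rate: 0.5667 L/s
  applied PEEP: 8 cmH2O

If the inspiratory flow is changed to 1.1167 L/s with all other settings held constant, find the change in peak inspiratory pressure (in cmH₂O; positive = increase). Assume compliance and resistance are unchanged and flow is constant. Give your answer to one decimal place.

PIP = Vt/C + R·V̇ + PEEP (constant-flow equation of motion).
Only the resistive term changes: ΔPIP = R × ΔV̇ = 8.8 × (1.1167 − 0.5667) = 8.8 × 0.55 = 4.84 cmH2O.

4.8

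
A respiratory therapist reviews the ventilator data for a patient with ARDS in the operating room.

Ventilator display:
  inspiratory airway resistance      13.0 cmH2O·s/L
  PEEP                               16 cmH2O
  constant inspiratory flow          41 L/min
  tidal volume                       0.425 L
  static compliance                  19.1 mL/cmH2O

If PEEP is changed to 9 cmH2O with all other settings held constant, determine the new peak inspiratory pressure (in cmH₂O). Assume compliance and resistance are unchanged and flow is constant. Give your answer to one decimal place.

40.1

Flow: 41 L/min ÷ 60 = 0.6833 L/s.
PIP = Vt/C + R·V̇ + PEEP (constant-flow equation of motion).
Only the baseline term changes: ΔPIP = ΔPEEP = 9 − 16 = -7.0 cmH2O.
Original PIP = 425/19.1 + 13.0×0.6833 + 16 = 47.134 cmH2O; new PIP = 47.134 + (-7.0) = 40.134 cmH2O.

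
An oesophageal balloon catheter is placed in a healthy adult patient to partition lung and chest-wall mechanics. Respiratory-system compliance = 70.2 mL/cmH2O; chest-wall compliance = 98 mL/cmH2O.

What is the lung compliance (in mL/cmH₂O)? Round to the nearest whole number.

247

1/CL = 1/Crs − 1/Ccw.
1/CL = 1/70.2 − 1/98 = 0.004041.
CL = 247.46 mL/cmH2O.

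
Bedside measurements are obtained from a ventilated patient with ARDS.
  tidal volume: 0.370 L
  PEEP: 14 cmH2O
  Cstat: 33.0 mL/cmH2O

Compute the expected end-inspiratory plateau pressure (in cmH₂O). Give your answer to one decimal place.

Pplat = PEEP + Vt / Cstat = 14 + 370 / 33.0 = 14 + 11.212 = 25.212 cmH2O.

25.2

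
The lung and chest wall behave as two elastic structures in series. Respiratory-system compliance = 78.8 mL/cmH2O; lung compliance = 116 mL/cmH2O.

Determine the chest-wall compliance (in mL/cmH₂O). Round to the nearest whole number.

246

1/Ccw = 1/Crs − 1/CL.
1/Ccw = 1/78.8 − 1/116 = 0.00407.
Ccw = 245.7 mL/cmH2O.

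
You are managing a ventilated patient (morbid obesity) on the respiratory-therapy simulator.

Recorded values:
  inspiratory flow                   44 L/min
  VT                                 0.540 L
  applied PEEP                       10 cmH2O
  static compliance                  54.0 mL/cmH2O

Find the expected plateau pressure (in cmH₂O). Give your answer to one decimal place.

Pplat = PEEP + Vt / Cstat = 10 + 540 / 54.0 = 10 + 10.0 = 20.0 cmH2O.

20.0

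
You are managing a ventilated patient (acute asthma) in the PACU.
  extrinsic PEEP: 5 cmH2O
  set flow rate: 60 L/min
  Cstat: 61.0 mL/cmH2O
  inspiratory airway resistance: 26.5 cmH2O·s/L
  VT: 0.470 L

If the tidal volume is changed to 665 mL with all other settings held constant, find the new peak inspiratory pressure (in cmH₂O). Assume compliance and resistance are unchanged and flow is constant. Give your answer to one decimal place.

42.4

Flow: 60 L/min ÷ 60 = 1 L/s.
PIP = Vt/C + R·V̇ + PEEP (constant-flow equation of motion).
Only the elastic term changes: ΔPIP = ΔVt / C = (665 − 470) / 61.0 = 3.197 cmH2O.
Original PIP = 470/61.0 + 26.5×1 + 5 = 39.205 cmH2O; new PIP = 39.205 + (3.197) = 42.402 cmH2O.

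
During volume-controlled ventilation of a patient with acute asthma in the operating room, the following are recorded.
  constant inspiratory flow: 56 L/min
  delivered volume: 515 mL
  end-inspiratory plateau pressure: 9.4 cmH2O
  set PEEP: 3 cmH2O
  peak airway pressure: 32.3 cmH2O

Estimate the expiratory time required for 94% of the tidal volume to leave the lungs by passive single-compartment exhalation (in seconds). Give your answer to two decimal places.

5.55

Flow: 56 L/min ÷ 60 = 0.9333 L/s.
R = (PIP − Pplat)/V̇ = (32.3 − 9.4) / 0.9333 = 22.9/0.9333 = 24.537 cmH2O·s/L.
C = Vt/(Pplat − PEEP) = 515.0 / (9.4 − 3) = 515.0/6.4 = 80.469 mL/cmH2O.
τ = R × C = 24.537 × 0.08047 L/cmH2O = 1.974 s.
t = −τ·ln(1 − 0.94) = −1.974·ln(0.06) = 5.554 s.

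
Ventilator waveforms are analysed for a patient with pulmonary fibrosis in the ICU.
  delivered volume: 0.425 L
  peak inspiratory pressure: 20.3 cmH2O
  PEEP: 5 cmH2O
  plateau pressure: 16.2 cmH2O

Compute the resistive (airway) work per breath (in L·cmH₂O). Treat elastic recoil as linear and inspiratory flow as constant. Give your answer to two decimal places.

1.74

With constant inspiratory flow the resistive pressure is constant at PIP − Pplat = 20.3 − 16.2 = 4.1 cmH2O, so resistive work = 4.1 × 0.425 = 1.743 L·cmH2O.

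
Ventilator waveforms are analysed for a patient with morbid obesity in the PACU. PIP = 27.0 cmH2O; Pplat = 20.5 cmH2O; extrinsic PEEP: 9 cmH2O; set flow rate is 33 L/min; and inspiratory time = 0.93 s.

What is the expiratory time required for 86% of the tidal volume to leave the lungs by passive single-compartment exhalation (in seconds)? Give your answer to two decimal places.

Flow: 33 L/min ÷ 60 = 0.55 L/s.
Vt = flow × Ti = 0.55 L/s × 0.93 s × 1000 mL/L = 511.5 mL.
R = (PIP − Pplat)/V̇ = (27.0 − 20.5) / 0.55 = 6.5/0.55 = 11.818 cmH2O·s/L.
C = Vt/(Pplat − PEEP) = 511.5 / (20.5 − 9) = 511.5/11.5 = 44.478 mL/cmH2O.
τ = R × C = 11.818 × 0.04448 L/cmH2O = 0.5257 s.
t = −τ·ln(1 − 0.86) = −0.5257·ln(0.14) = 1.034 s.

1.03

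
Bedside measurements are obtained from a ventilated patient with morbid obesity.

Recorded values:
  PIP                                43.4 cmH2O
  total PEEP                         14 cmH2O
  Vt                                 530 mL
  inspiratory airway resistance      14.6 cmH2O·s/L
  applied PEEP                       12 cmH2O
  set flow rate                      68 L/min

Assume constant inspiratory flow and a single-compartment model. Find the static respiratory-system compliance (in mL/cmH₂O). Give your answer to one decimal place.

41.2

Flow: 68 L/min ÷ 60 = 1.1333 L/s.
Total PEEP = 14 cmH2O (set 12 + intrinsic 2); this is the baseline alveolar pressure.
Equation of motion (constant flow): PIP = Vt/C + R·V̇ + PEEP.
Vt/C = PIP − R·V̇ − PEEP = 43.4 − 14.6×1.1333 − 14 = 43.4 − 16.546 − 14 = 12.854 cmH2O.
C = Vt / 12.854 = 530 / 12.854 = 41.232 mL/cmH2O.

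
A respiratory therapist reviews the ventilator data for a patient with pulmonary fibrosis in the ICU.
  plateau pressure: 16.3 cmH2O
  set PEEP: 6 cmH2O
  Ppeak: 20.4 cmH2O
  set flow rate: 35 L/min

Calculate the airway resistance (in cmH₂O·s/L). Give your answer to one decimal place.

Flow: 35 L/min ÷ 60 = 0.5833 L/s.
Raw = (PIP − Pplat) / flow = (20.4 − 16.3) / 0.5833 = 4.1 / 0.5833 = 7.029 cmH2O·s/L.

7.0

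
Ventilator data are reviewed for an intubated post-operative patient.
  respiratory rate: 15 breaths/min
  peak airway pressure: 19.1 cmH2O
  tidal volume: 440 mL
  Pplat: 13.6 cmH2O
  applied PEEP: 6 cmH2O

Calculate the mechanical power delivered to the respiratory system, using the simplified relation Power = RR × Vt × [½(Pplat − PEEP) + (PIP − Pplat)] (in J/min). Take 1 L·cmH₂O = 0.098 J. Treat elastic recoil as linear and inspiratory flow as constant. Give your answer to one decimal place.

6.0

Per-breath work = Vt × [½(Pplat−PEEP) + (PIP−Pplat)] = 0.440 × [0.5×7.6 + 5.5] = 0.440 × 9.3 = 4.092 L·cmH2O.
Power = 15 × 4.092 = 61.38 L·cmH2O/min.
× 0.098 J/(L·cmH2O) → 6.015 J/min.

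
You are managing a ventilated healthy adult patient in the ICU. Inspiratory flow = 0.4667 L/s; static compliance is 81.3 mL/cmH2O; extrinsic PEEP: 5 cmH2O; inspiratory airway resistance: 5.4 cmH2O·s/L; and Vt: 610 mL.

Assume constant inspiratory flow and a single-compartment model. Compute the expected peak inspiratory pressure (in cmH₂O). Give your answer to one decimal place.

15.0

Equation of motion (constant flow): PIP = Vt/C + R·V̇ + PEEP.
PIP = 610/81.3 + 5.4×0.4667 + 5 = 7.503 + 2.52 + 5 = 15.023 cmH2O.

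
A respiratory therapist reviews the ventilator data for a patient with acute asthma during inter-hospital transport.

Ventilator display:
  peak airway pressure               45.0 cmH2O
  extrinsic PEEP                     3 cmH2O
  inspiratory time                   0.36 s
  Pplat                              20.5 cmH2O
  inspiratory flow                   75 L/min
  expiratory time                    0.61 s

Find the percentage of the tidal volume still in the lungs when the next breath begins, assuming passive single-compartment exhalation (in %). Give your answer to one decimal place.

29.8

Flow: 75 L/min ÷ 60 = 1.25 L/s.
Vt = flow × Ti = 1.25 L/s × 0.36 s × 1000 mL/L = 450.0 mL.
R = (PIP − Pplat)/V̇ = (45.0 − 20.5) / 1.25 = 24.5/1.25 = 19.6 cmH2O·s/L.
C = Vt/(Pplat − PEEP) = 450.0 / (20.5 − 3) = 450.0/17.5 = 25.714 mL/cmH2O.
τ = R × C = 19.6 × 0.02571 L/cmH2O = 0.5039 s.
Fraction remaining at end-expiration = e^(−Te/τ) = e^(−0.61/0.5039) = 0.298 → 29.8%.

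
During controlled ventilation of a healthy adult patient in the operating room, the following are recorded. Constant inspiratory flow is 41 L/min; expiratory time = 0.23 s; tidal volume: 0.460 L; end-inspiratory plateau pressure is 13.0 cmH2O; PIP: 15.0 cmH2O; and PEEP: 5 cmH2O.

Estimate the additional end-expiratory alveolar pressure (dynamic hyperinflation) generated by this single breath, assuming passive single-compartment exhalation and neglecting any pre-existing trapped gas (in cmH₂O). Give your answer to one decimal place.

Flow: 41 L/min ÷ 60 = 0.6833 L/s.
R = (PIP − Pplat)/V̇ = (15.0 − 13.0) / 0.6833 = 2.0/0.6833 = 2.927 cmH2O·s/L.
C = Vt/(Pplat − PEEP) = 460.0 / (13.0 − 5) = 460.0/8.0 = 57.5 mL/cmH2O.
τ = R × C = 2.927 × 0.0575 L/cmH2O = 0.1683 s.
Fraction remaining = e^(−Te/τ) = e^(−0.23/0.1683) = 0.255; trapped volume = 460.0 × 0.255 = 117.3 mL.
Additional alveolar pressure from trapping ≈ V_trapped / C = 117.3 / 57.5 = 2.04 cmH2O.

2.0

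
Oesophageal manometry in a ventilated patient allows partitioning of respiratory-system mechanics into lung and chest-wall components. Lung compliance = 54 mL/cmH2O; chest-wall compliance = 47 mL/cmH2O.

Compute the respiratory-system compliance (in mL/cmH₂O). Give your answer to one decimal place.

25.1

Lung and chest wall are elastances in series: 1/Crs = 1/CL + 1/Ccw.
1/Crs = 1/54 + 1/47 = 0.0398.
Crs = 25.126 mL/cmH2O.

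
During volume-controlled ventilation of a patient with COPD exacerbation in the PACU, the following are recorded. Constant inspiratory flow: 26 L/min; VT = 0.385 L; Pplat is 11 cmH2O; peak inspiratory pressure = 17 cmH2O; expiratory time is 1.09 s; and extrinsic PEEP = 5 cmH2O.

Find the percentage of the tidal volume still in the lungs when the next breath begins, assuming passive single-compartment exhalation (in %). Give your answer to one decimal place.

29.3

Flow: 26 L/min ÷ 60 = 0.4333 L/s.
R = (PIP − Pplat)/V̇ = (17 − 11) / 0.4333 = 6.0/0.4333 = 13.847 cmH2O·s/L.
C = Vt/(Pplat − PEEP) = 385.0 / (11 − 5) = 385.0/6.0 = 64.167 mL/cmH2O.
τ = R × C = 13.847 × 0.06417 L/cmH2O = 0.8886 s.
Fraction remaining at end-expiration = e^(−Te/τ) = e^(−1.09/0.8886) = 0.2933 → 29.33%.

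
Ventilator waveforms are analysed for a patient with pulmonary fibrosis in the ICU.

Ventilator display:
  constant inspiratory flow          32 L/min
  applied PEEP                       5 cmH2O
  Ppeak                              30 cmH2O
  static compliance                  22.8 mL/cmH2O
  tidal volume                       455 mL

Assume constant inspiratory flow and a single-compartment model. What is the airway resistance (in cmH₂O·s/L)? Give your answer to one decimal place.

Flow: 32 L/min ÷ 60 = 0.5333 L/s.
Equation of motion (constant flow): PIP = Vt/C + R·V̇ + PEEP.
R·V̇ = PIP − Vt/C − PEEP = 30 − 455/22.8 − 5 = 30 − 19.956 − 5 = 5.044 cmH2O.
R = 5.044 / 0.5333 = 9.458 cmH2O·s/L.

9.5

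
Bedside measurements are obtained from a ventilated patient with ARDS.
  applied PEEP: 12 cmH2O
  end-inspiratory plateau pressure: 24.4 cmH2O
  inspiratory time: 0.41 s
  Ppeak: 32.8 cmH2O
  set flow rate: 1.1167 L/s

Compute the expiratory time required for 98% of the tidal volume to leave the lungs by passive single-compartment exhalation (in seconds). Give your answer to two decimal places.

Vt = flow × Ti = 1.1167 L/s × 0.41 s × 1000 mL/L = 457.85 mL.
R = (PIP − Pplat)/V̇ = (32.8 − 24.4) / 1.1167 = 8.4/1.1167 = 7.522 cmH2O·s/L.
C = Vt/(Pplat − PEEP) = 457.85 / (24.4 − 12) = 457.85/12.4 = 36.923 mL/cmH2O.
τ = R × C = 7.522 × 0.03692 L/cmH2O = 0.2777 s.
t = −τ·ln(1 − 0.98) = −0.2777·ln(0.02) = 1.086 s.

1.09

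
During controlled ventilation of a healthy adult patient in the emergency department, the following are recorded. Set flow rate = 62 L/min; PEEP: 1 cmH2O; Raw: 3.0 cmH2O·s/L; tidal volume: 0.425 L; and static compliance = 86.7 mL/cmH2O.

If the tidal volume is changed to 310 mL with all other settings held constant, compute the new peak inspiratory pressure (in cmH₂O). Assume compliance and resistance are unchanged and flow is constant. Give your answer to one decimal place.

Flow: 62 L/min ÷ 60 = 1.0333 L/s.
PIP = Vt/C + R·V̇ + PEEP (constant-flow equation of motion).
Only the elastic term changes: ΔPIP = ΔVt / C = (310 − 425) / 86.7 = -1.326 cmH2O.
Original PIP = 425/86.7 + 3.0×1.0333 + 1 = 9.002 cmH2O; new PIP = 9.002 + (-1.326) = 7.676 cmH2O.

7.7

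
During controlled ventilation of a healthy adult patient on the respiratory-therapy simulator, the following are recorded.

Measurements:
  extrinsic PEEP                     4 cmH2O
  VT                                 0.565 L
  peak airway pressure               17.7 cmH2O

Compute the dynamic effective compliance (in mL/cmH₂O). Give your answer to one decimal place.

41.2

Dynamic compliance = Vt / (PIP − PEEP) = 565 / (17.7 − 4) = 565 / 13.7 = 41.241 mL/cmH2O.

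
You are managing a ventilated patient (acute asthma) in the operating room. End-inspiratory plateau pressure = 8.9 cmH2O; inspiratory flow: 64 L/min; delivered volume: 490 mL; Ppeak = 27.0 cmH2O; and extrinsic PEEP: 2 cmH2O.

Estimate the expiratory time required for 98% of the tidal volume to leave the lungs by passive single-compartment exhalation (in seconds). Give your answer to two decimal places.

Flow: 64 L/min ÷ 60 = 1.0667 L/s.
R = (PIP − Pplat)/V̇ = (27.0 − 8.9) / 1.0667 = 18.1/1.0667 = 16.968 cmH2O·s/L.
C = Vt/(Pplat − PEEP) = 490.0 / (8.9 − 2) = 490.0/6.9 = 71.014 mL/cmH2O.
τ = R × C = 16.968 × 0.07101 L/cmH2O = 1.205 s.
t = −τ·ln(1 − 0.98) = −1.205·ln(0.02) = 4.714 s.

4.71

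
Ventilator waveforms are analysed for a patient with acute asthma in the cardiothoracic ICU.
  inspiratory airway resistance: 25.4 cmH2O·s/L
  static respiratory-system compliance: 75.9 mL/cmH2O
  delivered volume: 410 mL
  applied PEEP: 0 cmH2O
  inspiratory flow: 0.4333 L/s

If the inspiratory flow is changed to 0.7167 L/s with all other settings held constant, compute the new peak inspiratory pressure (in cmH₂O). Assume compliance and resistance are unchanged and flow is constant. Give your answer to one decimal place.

23.6

PIP = Vt/C + R·V̇ + PEEP (constant-flow equation of motion).
Only the resistive term changes: ΔPIP = R × ΔV̇ = 25.4 × (0.7167 − 0.4333) = 25.4 × 0.2834 = 7.198 cmH2O.
Original PIP = 410/75.9 + 25.4×0.4333 + 0 = 16.408 cmH2O; new PIP = 16.408 + (7.198) = 23.606 cmH2O.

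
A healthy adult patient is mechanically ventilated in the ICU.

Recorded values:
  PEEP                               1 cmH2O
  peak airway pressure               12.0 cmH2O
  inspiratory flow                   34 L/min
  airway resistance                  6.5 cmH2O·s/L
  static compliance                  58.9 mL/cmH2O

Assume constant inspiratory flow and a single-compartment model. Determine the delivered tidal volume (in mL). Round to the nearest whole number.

Flow: 34 L/min ÷ 60 = 0.5667 L/s.
Equation of motion (constant flow): PIP = Vt/C + R·V̇ + PEEP.
Vt/C = PIP − R·V̇ − PEEP = 12.0 − 3.684 − 1 = 7.316 cmH2O.
Vt = C × 7.316 = 58.9 × 7.316 = 430.91 mL.

431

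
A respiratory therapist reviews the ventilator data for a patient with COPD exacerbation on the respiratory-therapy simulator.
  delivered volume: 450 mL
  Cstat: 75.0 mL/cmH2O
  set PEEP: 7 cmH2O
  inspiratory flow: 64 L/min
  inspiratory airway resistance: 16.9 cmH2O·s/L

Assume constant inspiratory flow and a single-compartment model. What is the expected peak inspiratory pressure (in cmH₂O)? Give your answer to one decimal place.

31.0

Flow: 64 L/min ÷ 60 = 1.0667 L/s.
Equation of motion (constant flow): PIP = Vt/C + R·V̇ + PEEP.
PIP = 450/75.0 + 16.9×1.0667 + 7 = 6.0 + 18.027 + 7 = 31.027 cmH2O.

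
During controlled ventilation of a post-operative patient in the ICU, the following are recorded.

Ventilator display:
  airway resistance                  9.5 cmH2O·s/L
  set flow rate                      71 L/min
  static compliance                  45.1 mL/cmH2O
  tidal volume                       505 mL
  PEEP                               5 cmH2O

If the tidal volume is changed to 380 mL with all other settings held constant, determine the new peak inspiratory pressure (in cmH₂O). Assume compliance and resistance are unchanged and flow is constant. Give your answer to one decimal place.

Flow: 71 L/min ÷ 60 = 1.1833 L/s.
PIP = Vt/C + R·V̇ + PEEP (constant-flow equation of motion).
Only the elastic term changes: ΔPIP = ΔVt / C = (380 − 505) / 45.1 = -2.772 cmH2O.
Original PIP = 505/45.1 + 9.5×1.1833 + 5 = 27.439 cmH2O; new PIP = 27.439 + (-2.772) = 24.667 cmH2O.

24.7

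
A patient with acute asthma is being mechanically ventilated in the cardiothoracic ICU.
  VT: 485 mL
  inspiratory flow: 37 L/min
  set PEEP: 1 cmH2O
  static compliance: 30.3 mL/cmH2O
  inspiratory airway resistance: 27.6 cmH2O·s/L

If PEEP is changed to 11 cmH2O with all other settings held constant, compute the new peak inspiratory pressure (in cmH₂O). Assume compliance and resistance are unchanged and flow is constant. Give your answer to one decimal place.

44.0

Flow: 37 L/min ÷ 60 = 0.6167 L/s.
PIP = Vt/C + R·V̇ + PEEP (constant-flow equation of motion).
Only the baseline term changes: ΔPIP = ΔPEEP = 11 − 1 = 10.0 cmH2O.
Original PIP = 485/30.3 + 27.6×0.6167 + 1 = 34.028 cmH2O; new PIP = 34.028 + (10.0) = 44.028 cmH2O.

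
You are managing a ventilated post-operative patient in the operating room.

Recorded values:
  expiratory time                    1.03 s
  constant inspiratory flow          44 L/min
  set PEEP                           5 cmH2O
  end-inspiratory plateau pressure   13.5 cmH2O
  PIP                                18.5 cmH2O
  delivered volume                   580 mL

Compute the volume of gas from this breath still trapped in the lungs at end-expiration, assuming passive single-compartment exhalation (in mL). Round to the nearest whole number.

63

Flow: 44 L/min ÷ 60 = 0.7333 L/s.
R = (PIP − Pplat)/V̇ = (18.5 − 13.5) / 0.7333 = 5.0/0.7333 = 6.818 cmH2O·s/L.
C = Vt/(Pplat − PEEP) = 580.0 / (13.5 − 5) = 580.0/8.5 = 68.235 mL/cmH2O.
τ = R × C = 6.818 × 0.06824 L/cmH2O = 0.4653 s.
Fraction remaining = e^(−Te/τ) = e^(−1.03/0.4653) = 0.1093.
Trapped volume = 580.0 × 0.1093 = 63.394 mL.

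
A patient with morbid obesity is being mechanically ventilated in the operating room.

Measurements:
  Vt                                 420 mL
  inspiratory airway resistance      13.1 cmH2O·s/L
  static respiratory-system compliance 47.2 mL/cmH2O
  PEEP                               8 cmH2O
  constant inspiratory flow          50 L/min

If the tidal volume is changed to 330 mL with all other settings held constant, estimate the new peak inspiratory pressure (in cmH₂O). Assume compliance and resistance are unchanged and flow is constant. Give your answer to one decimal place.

Flow: 50 L/min ÷ 60 = 0.8333 L/s.
PIP = Vt/C + R·V̇ + PEEP (constant-flow equation of motion).
Only the elastic term changes: ΔPIP = ΔVt / C = (330 − 420) / 47.2 = -1.907 cmH2O.
Original PIP = 420/47.2 + 13.1×0.8333 + 8 = 27.815 cmH2O; new PIP = 27.815 + (-1.907) = 25.908 cmH2O.

25.9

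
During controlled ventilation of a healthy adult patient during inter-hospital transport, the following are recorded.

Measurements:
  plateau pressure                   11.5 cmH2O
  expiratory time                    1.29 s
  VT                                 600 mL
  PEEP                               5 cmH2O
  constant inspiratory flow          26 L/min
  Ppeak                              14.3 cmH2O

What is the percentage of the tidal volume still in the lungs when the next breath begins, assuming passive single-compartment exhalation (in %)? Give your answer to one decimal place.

11.5

Flow: 26 L/min ÷ 60 = 0.4333 L/s.
R = (PIP − Pplat)/V̇ = (14.3 − 11.5) / 0.4333 = 2.8/0.4333 = 6.462 cmH2O·s/L.
C = Vt/(Pplat − PEEP) = 600.0 / (11.5 − 5) = 600.0/6.5 = 92.308 mL/cmH2O.
τ = R × C = 6.462 × 0.09231 L/cmH2O = 0.5965 s.
Fraction remaining at end-expiration = e^(−Te/τ) = e^(−1.29/0.5965) = 0.115 → 11.5%.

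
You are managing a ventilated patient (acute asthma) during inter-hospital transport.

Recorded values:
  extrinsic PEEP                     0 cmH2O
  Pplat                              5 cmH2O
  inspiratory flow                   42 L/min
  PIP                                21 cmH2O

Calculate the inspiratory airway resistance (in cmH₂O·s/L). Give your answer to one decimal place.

Flow: 42 L/min ÷ 60 = 0.7 L/s.
Raw = (PIP − Pplat) / flow = (21 − 5) / 0.7 = 16.0 / 0.7 = 22.857 cmH2O·s/L.

22.9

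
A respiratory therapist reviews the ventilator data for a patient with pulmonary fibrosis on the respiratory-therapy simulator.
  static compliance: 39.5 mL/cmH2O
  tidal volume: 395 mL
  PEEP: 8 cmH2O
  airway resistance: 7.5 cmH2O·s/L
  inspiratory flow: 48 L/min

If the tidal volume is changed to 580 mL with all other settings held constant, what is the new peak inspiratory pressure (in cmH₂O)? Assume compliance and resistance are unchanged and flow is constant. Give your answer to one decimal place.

Flow: 48 L/min ÷ 60 = 0.8 L/s.
PIP = Vt/C + R·V̇ + PEEP (constant-flow equation of motion).
Only the elastic term changes: ΔPIP = ΔVt / C = (580 − 395) / 39.5 = 4.684 cmH2O.
Original PIP = 395/39.5 + 7.5×0.8 + 8 = 24.0 cmH2O; new PIP = 24.0 + (4.684) = 28.684 cmH2O.

28.7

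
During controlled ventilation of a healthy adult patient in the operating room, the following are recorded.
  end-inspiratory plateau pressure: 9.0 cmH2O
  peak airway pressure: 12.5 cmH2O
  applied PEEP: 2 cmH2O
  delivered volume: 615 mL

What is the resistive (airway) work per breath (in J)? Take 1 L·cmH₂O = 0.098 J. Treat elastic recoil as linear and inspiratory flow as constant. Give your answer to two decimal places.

With constant inspiratory flow the resistive pressure is constant at PIP − Pplat = 12.5 − 9.0 = 3.5 cmH2O, so resistive work = 3.5 × 0.615 = 2.153 L·cmH2O.
× 0.098 J/(L·cmH2O) → 0.211 J.

0.21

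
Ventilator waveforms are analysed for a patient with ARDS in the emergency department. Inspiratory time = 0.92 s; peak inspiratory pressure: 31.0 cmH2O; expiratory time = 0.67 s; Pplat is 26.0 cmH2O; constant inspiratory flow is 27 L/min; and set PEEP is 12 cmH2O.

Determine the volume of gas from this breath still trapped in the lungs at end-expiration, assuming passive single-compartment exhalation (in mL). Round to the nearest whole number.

Flow: 27 L/min ÷ 60 = 0.45 L/s.
Vt = flow × Ti = 0.45 L/s × 0.92 s × 1000 mL/L = 414.0 mL.
R = (PIP − Pplat)/V̇ = (31.0 − 26.0) / 0.45 = 5.0/0.45 = 11.111 cmH2O·s/L.
C = Vt/(Pplat − PEEP) = 414.0 / (26.0 − 12) = 414.0/14.0 = 29.571 mL/cmH2O.
τ = R × C = 11.111 × 0.02957 L/cmH2O = 0.3286 s.
Fraction remaining = e^(−Te/τ) = e^(−0.67/0.3286) = 0.1302.
Trapped volume = 414.0 × 0.1302 = 53.903 mL.

54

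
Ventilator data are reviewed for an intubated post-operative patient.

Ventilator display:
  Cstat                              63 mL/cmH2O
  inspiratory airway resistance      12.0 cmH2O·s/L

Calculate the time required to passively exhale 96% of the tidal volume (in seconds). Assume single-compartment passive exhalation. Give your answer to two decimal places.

2.43

τ = R × C = 12.0 × 63 mL/cmH2O = 12.0 × 0.063 L/cmH2O = 0.756 s.
Exhaled fraction f = 1 − e^(−t/τ) → t = −τ·ln(1 − f) = −0.756·ln(0.04) = 2.433 s.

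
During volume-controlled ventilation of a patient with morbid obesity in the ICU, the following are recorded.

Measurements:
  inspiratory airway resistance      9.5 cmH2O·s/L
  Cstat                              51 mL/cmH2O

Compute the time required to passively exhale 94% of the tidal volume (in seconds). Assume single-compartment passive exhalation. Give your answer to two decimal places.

1.36

τ = R × C = 9.5 × 51 mL/cmH2O = 9.5 × 0.051 L/cmH2O = 0.4845 s.
Exhaled fraction f = 1 − e^(−t/τ) → t = −τ·ln(1 − f) = −0.4845·ln(0.06) = 1.363 s.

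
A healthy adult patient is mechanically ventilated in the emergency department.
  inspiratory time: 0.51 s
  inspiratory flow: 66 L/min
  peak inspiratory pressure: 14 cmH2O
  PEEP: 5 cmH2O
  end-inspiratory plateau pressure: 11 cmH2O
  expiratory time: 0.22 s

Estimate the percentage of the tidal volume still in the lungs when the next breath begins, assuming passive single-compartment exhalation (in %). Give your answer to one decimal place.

42.2

Flow: 66 L/min ÷ 60 = 1.1 L/s.
Vt = flow × Ti = 1.1 L/s × 0.51 s × 1000 mL/L = 561.0 mL.
R = (PIP − Pplat)/V̇ = (14 − 11) / 1.1 = 3.0/1.1 = 2.727 cmH2O·s/L.
C = Vt/(Pplat − PEEP) = 561.0 / (11 − 5) = 561.0/6.0 = 93.5 mL/cmH2O.
τ = R × C = 2.727 × 0.0935 L/cmH2O = 0.255 s.
Fraction remaining at end-expiration = e^(−Te/τ) = e^(−0.22/0.255) = 0.422 → 42.2%.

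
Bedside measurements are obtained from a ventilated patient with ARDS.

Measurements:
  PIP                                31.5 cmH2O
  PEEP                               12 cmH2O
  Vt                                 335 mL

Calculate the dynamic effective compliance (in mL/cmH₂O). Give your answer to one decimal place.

Dynamic compliance = Vt / (PIP − PEEP) = 335 / (31.5 − 12) = 335 / 19.5 = 17.179 mL/cmH2O.

17.2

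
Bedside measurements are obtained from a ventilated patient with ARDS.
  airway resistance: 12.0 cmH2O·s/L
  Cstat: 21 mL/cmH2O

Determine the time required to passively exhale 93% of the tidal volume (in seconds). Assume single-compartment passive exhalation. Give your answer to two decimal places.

0.67

τ = R × C = 12.0 × 21 mL/cmH2O = 12.0 × 0.021 L/cmH2O = 0.252 s.
Exhaled fraction f = 1 − e^(−t/τ) → t = −τ·ln(1 − f) = −0.252·ln(0.07) = 0.6701 s.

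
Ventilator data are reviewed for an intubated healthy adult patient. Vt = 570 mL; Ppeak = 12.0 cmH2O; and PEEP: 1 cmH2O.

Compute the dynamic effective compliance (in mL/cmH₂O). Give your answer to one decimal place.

Dynamic compliance = Vt / (PIP − PEEP) = 570 / (12.0 − 1) = 570 / 11.0 = 51.818 mL/cmH2O.

51.8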